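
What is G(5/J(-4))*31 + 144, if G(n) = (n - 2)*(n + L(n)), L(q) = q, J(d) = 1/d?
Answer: 27424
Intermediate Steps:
G(n) = 2*n*(-2 + n) (G(n) = (n - 2)*(n + n) = (-2 + n)*(2*n) = 2*n*(-2 + n))
G(5/J(-4))*31 + 144 = (2*(5/(1/(-4)))*(-2 + 5/(1/(-4))))*31 + 144 = (2*(5/(-¼))*(-2 + 5/(-¼)))*31 + 144 = (2*(5*(-4))*(-2 + 5*(-4)))*31 + 144 = (2*(-20)*(-2 - 20))*31 + 144 = (2*(-20)*(-22))*31 + 144 = 880*31 + 144 = 27280 + 144 = 27424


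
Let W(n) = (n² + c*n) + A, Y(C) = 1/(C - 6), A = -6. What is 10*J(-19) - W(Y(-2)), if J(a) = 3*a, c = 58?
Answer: -35633/64 ≈ -556.77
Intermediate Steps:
Y(C) = 1/(-6 + C)
W(n) = -6 + n² + 58*n (W(n) = (n² + 58*n) - 6 = -6 + n² + 58*n)
10*J(-19) - W(Y(-2)) = 10*(3*(-19)) - (-6 + (1/(-6 - 2))² + 58/(-6 - 2)) = 10*(-57) - (-6 + (1/(-8))² + 58/(-8)) = -570 - (-6 + (-⅛)² + 58*(-⅛)) = -570 - (-6 + 1/64 - 29/4) = -570 - 1*(-847/64) = -570 + 847/64 = -35633/64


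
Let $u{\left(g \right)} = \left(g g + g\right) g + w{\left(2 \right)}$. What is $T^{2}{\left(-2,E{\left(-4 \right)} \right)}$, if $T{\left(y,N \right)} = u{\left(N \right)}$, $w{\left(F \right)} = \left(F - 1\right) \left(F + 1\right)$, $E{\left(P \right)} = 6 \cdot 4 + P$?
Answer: $70610409$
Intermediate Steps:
$E{\left(P \right)} = 24 + P$
$w{\left(F \right)} = \left(1 + F\right) \left(-1 + F\right)$ ($w{\left(F \right)} = \left(-1 + F\right) \left(1 + F\right) = \left(1 + F\right) \left(-1 + F\right)$)
$u{\left(g \right)} = 3 + g \left(g + g^{2}\right)$ ($u{\left(g \right)} = \left(g g + g\right) g - \left(1 - 2^{2}\right) = \left(g^{2} + g\right) g + \left(-1 + 4\right) = \left(g + g^{2}\right) g + 3 = g \left(g + g^{2}\right) + 3 = 3 + g \left(g + g^{2}\right)$)
$T{\left(y,N \right)} = 3 + N^{2} + N^{3}$
$T^{2}{\left(-2,E{\left(-4 \right)} \right)} = \left(3 + \left(24 - 4\right)^{2} + \left(24 - 4\right)^{3}\right)^{2} = \left(3 + 20^{2} + 20^{3}\right)^{2} = \left(3 + 400 + 8000\right)^{2} = 8403^{2} = 70610409$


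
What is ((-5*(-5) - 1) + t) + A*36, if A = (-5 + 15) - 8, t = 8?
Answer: 104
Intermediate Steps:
A = 2 (A = 10 - 8 = 2)
((-5*(-5) - 1) + t) + A*36 = ((-5*(-5) - 1) + 8) + 2*36 = ((25 - 1) + 8) + 72 = (24 + 8) + 72 = 32 + 72 = 104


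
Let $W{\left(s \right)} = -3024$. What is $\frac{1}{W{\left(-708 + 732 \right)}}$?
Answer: $- \frac{1}{3024} \approx -0.00033069$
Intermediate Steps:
$\frac{1}{W{\left(-708 + 732 \right)}} = \frac{1}{-3024} = - \frac{1}{3024}$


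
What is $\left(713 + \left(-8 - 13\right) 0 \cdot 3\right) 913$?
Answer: $650969$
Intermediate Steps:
$\left(713 + \left(-8 - 13\right) 0 \cdot 3\right) 913 = \left(713 - 0\right) 913 = \left(713 + 0\right) 913 = 713 \cdot 913 = 650969$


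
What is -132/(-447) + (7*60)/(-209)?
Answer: -53384/31141 ≈ -1.7143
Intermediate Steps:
-132/(-447) + (7*60)/(-209) = -132*(-1/447) + 420*(-1/209) = 44/149 - 420/209 = -53384/31141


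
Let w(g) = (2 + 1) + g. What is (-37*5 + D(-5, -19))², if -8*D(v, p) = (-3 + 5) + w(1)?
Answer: 552049/16 ≈ 34503.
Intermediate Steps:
w(g) = 3 + g
D(v, p) = -¾ (D(v, p) = -((-3 + 5) + (3 + 1))/8 = -(2 + 4)/8 = -⅛*6 = -¾)
(-37*5 + D(-5, -19))² = (-37*5 - ¾)² = (-185 - ¾)² = (-743/4)² = 552049/16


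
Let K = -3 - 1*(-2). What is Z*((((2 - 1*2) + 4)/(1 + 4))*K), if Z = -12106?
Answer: 48424/5 ≈ 9684.8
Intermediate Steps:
K = -1 (K = -3 + 2 = -1)
Z*((((2 - 1*2) + 4)/(1 + 4))*K) = -12106*((2 - 1*2) + 4)/(1 + 4)*(-1) = -12106*((2 - 2) + 4)/5*(-1) = -12106*(0 + 4)/5*(-1) = -12106*(⅕)*4*(-1) = -48424*(-1)/5 = -12106*(-⅘) = 48424/5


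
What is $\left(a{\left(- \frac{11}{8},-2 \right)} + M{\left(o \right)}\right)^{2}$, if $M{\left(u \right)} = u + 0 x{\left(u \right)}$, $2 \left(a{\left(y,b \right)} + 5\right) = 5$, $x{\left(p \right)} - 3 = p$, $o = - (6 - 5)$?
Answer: $\frac{49}{4} \approx 12.25$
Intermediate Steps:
$o = -1$ ($o = \left(-1\right) 1 = -1$)
$x{\left(p \right)} = 3 + p$
$a{\left(y,b \right)} = - \frac{5}{2}$ ($a{\left(y,b \right)} = -5 + \frac{1}{2} \cdot 5 = -5 + \frac{5}{2} = - \frac{5}{2}$)
$M{\left(u \right)} = u$ ($M{\left(u \right)} = u + 0 \left(3 + u\right) = u + 0 = u$)
$\left(a{\left(- \frac{11}{8},-2 \right)} + M{\left(o \right)}\right)^{2} = \left(- \frac{5}{2} - 1\right)^{2} = \left(- \frac{7}{2}\right)^{2} = \frac{49}{4}$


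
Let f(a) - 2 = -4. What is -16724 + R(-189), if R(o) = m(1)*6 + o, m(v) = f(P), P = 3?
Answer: -16925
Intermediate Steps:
f(a) = -2 (f(a) = 2 - 4 = -2)
m(v) = -2
R(o) = -12 + o (R(o) = -2*6 + o = -12 + o)
-16724 + R(-189) = -16724 + (-12 - 189) = -16724 - 201 = -16925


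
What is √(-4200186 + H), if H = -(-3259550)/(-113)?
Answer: 2*I*√13500126046/113 ≈ 2056.5*I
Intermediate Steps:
H = -3259550/113 (H = -(-3259550)*(-1)/113 = -278*11725/113 = -3259550/113 ≈ -28846.)
√(-4200186 + H) = √(-4200186 - 3259550/113) = √(-477880568/113) = 2*I*√13500126046/113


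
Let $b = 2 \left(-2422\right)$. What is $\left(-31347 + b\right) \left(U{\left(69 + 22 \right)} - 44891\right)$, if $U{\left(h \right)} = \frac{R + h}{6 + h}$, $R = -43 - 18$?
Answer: $\frac{157589981827}{97} \approx 1.6246 \cdot 10^{9}$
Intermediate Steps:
$R = -61$ ($R = -43 - 18 = -61$)
$U{\left(h \right)} = \frac{-61 + h}{6 + h}$
$b = -4844$
$\left(-31347 + b\right) \left(U{\left(69 + 22 \right)} - 44891\right) = \left(-31347 - 4844\right) \left(\frac{-61 + \left(69 + 22\right)}{6 + \left(69 + 22\right)} - 44891\right) = - 36191 \left(\frac{-61 + 91}{6 + 91} - 44891\right) = - 36191 \left(\frac{1}{97} \cdot 30 - 44891\right) = - 36191 \left(\frac{30}{97} - 44891\right) = \left(-36191\right) \left(- \frac{4354397}{97}\right) = \frac{157589981827}{97}$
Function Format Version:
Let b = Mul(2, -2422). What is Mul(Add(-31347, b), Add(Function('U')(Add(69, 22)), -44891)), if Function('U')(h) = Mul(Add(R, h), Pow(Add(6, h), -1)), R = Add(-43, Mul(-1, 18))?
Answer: Rational(157589981827, 97) ≈ 1.6246e+9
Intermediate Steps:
R = -61 (R = Add(-43, -18) = -61)
Function('U')(h) = Mul(Pow(Add(6, h), -1), Add(-61, h)) (Function('U')(h) = Mul(Add(-61, h), Pow(Add(6, h), -1)) = Mul(Pow(Add(6, h), -1), Add(-61, h)))
b = -4844
Mul(Add(-31347, b), Add(Function('U')(Add(69, 22)), -44891)) = Mul(Add(-31347, -4844), Add(Mul(Pow(Add(6, Add(69, 22)), -1), Add(-61, Add(69, 22))), -44891)) = Mul(-36191, Add(Mul(Pow(Add(6, 91), -1), Add(-61, 91)), -44891)) = Mul(-36191, Add(Mul(Pow(97, -1), 30), -44891)) = Mul(-36191, Add(Mul(Rational(1, 97), 30), -44891)) = Mul(-36191, Add(Rational(30, 97), -44891)) = Mul(-36191, Rational(-4354397, 97)) = Rational(157589981827, 97)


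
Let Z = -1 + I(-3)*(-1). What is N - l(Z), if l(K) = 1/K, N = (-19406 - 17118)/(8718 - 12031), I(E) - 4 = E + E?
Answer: 33211/3313 ≈ 10.024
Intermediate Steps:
I(E) = 4 + 2*E (I(E) = 4 + (E + E) = 4 + 2*E)
N = 36524/3313 (N = -36524/(-3313) = -36524*(-1/3313) = 36524/3313 ≈ 11.024)
Z = 1 (Z = -1 + (4 + 2*(-3))*(-1) = -1 + (4 - 6)*(-1) = -1 - 2*(-1) = -1 + 2 = 1)
N - l(Z) = 36524/3313 - 1/1 = 36524/3313 - 1*1 = 36524/3313 - 1 = 33211/3313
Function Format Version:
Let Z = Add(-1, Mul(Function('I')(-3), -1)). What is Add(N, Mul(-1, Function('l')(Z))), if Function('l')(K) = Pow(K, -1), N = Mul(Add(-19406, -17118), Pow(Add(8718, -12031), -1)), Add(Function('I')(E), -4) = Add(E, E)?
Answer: Rational(33211, 3313) ≈ 10.024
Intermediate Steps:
Function('I')(E) = Add(4, Mul(2, E)) (Function('I')(E) = Add(4, Add(E, E)) = Add(4, Mul(2, E)))
N = Rational(36524, 3313) (N = Mul(-36524, Pow(-3313, -1)) = Mul(-36524, Rational(-1, 3313)) = Rational(36524, 3313) ≈ 11.024)
Z = 1 (Z = Add(-1, Mul(Add(4, Mul(2, -3)), -1)) = Add(-1, Mul(Add(4, -6), -1)) = Add(-1, Mul(-2, -1)) = Add(-1, 2) = 1)
Add(N, Mul(-1, Function('l')(Z))) = Add(Rational(36524, 3313), Mul(-1, Pow(1, -1))) = Add(Rational(36524, 3313), Mul(-1, 1)) = Add(Rational(36524, 3313), -1) = Rational(33211, 3313)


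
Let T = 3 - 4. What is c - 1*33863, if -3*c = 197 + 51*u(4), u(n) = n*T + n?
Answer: -101786/3 ≈ -33929.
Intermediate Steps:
T = -1
u(n) = 0 (u(n) = n*(-1) + n = -n + n = 0)
c = -197/3 (c = -(197 + 51*0)/3 = -(197 + 0)/3 = -⅓*197 = -197/3 ≈ -65.667)
c - 1*33863 = -197/3 - 1*33863 = -197/3 - 33863 = -101786/3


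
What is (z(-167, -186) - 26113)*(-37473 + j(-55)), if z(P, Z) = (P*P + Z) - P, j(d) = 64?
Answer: -65727613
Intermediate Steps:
z(P, Z) = Z + P² - P (z(P, Z) = (P² + Z) - P = (Z + P²) - P = Z + P² - P)
(z(-167, -186) - 26113)*(-37473 + j(-55)) = ((-186 + (-167)² - 1*(-167)) - 26113)*(-37473 + 64) = ((-186 + 27889 + 167) - 26113)*(-37409) = (27870 - 26113)*(-37409) = 1757*(-37409) = -65727613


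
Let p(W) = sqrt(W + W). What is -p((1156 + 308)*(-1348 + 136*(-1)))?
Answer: -8*I*sqrt(67893) ≈ -2084.5*I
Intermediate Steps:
p(W) = sqrt(2)*sqrt(W) (p(W) = sqrt(2*W) = sqrt(2)*sqrt(W))
-p((1156 + 308)*(-1348 + 136*(-1))) = -sqrt(2)*sqrt((1156 + 308)*(-1348 + 136*(-1))) = -sqrt(2)*sqrt(1464*(-1348 - 136)) = -sqrt(2)*sqrt(1464*(-1484)) = -sqrt(2)*sqrt(-2172576) = -sqrt(2)*4*I*sqrt(135786) = -8*I*sqrt(67893)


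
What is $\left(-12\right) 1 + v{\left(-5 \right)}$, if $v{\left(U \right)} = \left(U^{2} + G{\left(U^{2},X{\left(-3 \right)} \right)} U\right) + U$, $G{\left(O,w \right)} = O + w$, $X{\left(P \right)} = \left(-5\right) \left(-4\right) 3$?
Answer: $-417$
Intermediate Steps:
$X{\left(P \right)} = 60$ ($X{\left(P \right)} = 20 \cdot 3 = 60$)
$v{\left(U \right)} = U + U^{2} + U \left(60 + U^{2}\right)$ ($v{\left(U \right)} = \left(U^{2} + \left(U^{2} + 60\right) U\right) + U = \left(U^{2} + \left(60 + U^{2}\right) U\right) + U = \left(U^{2} + U \left(60 + U^{2}\right)\right) + U = U + U^{2} + U \left(60 + U^{2}\right)$)
$\left(-12\right) 1 + v{\left(-5 \right)} = \left(-12\right) 1 - 5 \left(61 - 5 + \left(-5\right)^{2}\right) = -12 - 5 \left(61 - 5 + 25\right) = -12 - 405 = -417$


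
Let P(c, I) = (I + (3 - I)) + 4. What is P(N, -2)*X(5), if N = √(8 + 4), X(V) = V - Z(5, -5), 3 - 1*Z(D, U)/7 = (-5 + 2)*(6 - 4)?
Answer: -406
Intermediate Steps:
Z(D, U) = 63 (Z(D, U) = 21 - 7*(-5 + 2)*(6 - 4) = 21 - (-21)*2 = 21 - 7*(-6) = 21 + 42 = 63)
X(V) = -63 + V (X(V) = V - 1*63 = V - 63 = -63 + V)
N = 2*√3 (N = √12 = 2*√3 ≈ 3.4641)
P(c, I) = 7 (P(c, I) = 3 + 4 = 7)
P(N, -2)*X(5) = 7*(-63 + 5) = 7*(-58) = -406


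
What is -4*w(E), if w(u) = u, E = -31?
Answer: 124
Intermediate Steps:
-4*w(E) = -4*(-31) = 124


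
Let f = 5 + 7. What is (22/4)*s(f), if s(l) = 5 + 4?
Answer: 99/2 ≈ 49.500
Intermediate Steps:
f = 12
s(l) = 9
(22/4)*s(f) = (22/4)*9 = (22*(¼))*9 = (11/2)*9 = 99/2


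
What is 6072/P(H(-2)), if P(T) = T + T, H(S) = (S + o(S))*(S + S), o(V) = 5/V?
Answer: 506/3 ≈ 168.67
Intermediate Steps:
H(S) = 2*S*(S + 5/S) (H(S) = (S + 5/S)*(S + S) = (S + 5/S)*(2*S) = 2*S*(S + 5/S))
P(T) = 2*T
6072/P(H(-2)) = 6072/((2*(10 + 2*(-2)²))) = 6072/((2*(10 + 2*4))) = 6072/((2*(10 + 8))) = 6072/((2*18)) = 6072/36 = 6072*(1/36) = 506/3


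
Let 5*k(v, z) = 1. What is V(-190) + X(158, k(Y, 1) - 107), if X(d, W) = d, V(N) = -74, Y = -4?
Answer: 84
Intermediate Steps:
k(v, z) = ⅕ (k(v, z) = (⅕)*1 = ⅕)
V(-190) + X(158, k(Y, 1) - 107) = -74 + 158 = 84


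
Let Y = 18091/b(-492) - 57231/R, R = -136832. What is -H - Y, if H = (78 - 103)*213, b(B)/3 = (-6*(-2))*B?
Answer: 806685212315/151473024 ≈ 5325.6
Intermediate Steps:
b(B) = 36*B (b(B) = 3*((-6*(-2))*B) = 3*(12*B) = 36*B)
H = -5325 (H = -25*213 = -5325)
Y = -91359515/151473024 (Y = 18091/((36*(-492))) - 57231/(-136832) = 18091/(-17712) - 57231*(-1/136832) = 18091*(-1/17712) + 57231/136832 = -18091/17712 + 57231/136832 = -91359515/151473024 ≈ -0.60314)
-H - Y = -1*(-5325) - 1*(-91359515/151473024) = 5325 + 91359515/151473024 = 806685212315/151473024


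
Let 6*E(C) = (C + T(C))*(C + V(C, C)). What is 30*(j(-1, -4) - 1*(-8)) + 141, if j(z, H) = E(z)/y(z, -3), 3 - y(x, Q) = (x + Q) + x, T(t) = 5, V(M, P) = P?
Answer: 376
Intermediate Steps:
E(C) = C*(5 + C)/3 (E(C) = ((C + 5)*(C + C))/6 = ((5 + C)*(2*C))/6 = (2*C*(5 + C))/6 = C*(5 + C)/3)
y(x, Q) = 3 - Q - 2*x (y(x, Q) = 3 - ((x + Q) + x) = 3 - ((Q + x) + x) = 3 - (Q + 2*x) = 3 + (-Q - 2*x) = 3 - Q - 2*x)
j(z, H) = z*(5 + z)/(3*(6 - 2*z)) (j(z, H) = (z*(5 + z)/3)/(3 - 1*(-3) - 2*z) = (z*(5 + z)/3)/(3 + 3 - 2*z) = (z*(5 + z)/3)/(6 - 2*z) = z*(5 + z)/(3*(6 - 2*z)))
30*(j(-1, -4) - 1*(-8)) + 141 = 30*((⅙)*(-1)*(-5 - 1*(-1))/(-3 - 1) - 1*(-8)) + 141 = 30*((⅙)*(-1)*(-5 + 1)/(-4) + 8) + 141 = 30*((⅙)*(-1)*(-¼)*(-4) + 8) + 141 = 30*(-⅙ + 8) + 141 = 30*(47/6) + 141 = 235 + 141 = 376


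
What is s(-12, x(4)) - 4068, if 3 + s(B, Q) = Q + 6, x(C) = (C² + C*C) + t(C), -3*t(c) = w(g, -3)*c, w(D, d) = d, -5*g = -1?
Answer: -4029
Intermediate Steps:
g = ⅕ (g = -⅕*(-1) = ⅕ ≈ 0.20000)
t(c) = c (t(c) = -(-1)*c = c)
x(C) = C + 2*C² (x(C) = (C² + C*C) + C = (C² + C²) + C = 2*C² + C = C + 2*C²)
s(B, Q) = 3 + Q (s(B, Q) = -3 + (Q + 6) = -3 + (6 + Q) = 3 + Q)
s(-12, x(4)) - 4068 = (3 + 4*(1 + 2*4)) - 4068 = (3 + 4*(1 + 8)) - 4068 = (3 + 4*9) - 4068 = (3 + 36) - 4068 = 39 - 4068 = -4029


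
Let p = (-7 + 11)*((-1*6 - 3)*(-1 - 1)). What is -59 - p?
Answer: -131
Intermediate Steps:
p = 72 (p = 4*((-6 - 3)*(-2)) = 4*(-9*(-2)) = 4*18 = 72)
-59 - p = -59 - 1*72 = -59 - 72 = -131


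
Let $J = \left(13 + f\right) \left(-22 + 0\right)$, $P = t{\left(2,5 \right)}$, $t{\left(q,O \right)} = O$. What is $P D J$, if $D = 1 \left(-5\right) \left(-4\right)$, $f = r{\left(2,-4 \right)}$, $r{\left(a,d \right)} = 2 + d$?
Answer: $-24200$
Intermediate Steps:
$f = -2$ ($f = 2 - 4 = -2$)
$P = 5$
$J = -242$ ($J = \left(13 - 2\right) \left(-22 + 0\right) = 11 \left(-22\right) = -242$)
$D = 20$ ($D = \left(-5\right) \left(-4\right) = 20$)
$P D J = 5 \cdot 20 \left(-242\right) = 100 \left(-242\right) = -24200$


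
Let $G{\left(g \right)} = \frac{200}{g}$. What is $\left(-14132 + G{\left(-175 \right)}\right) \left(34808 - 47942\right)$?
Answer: $\frac{1299372888}{7} \approx 1.8562 \cdot 10^{8}$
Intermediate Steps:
$\left(-14132 + G{\left(-175 \right)}\right) \left(34808 - 47942\right) = \left(-14132 + \frac{200}{-175}\right) \left(34808 - 47942\right) = \left(-14132 + 200 \left(- \frac{1}{175}\right)\right) \left(-13134\right) = \left(-14132 - \frac{8}{7}\right) \left(-13134\right) = \left(- \frac{98932}{7}\right) \left(-13134\right) = \frac{1299372888}{7}$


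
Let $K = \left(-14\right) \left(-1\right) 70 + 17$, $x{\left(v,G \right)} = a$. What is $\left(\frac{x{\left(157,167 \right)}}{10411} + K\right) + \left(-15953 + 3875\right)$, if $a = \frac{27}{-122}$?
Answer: $- \frac{14074443529}{1270142} \approx -11081.0$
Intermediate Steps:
$a = - \frac{27}{122}$ ($a = 27 \left(- \frac{1}{122}\right) = - \frac{27}{122} \approx -0.22131$)
$x{\left(v,G \right)} = - \frac{27}{122}$
$K = 997$ ($K = 14 \cdot 70 + 17 = 980 + 17 = 997$)
$\left(\frac{x{\left(157,167 \right)}}{10411} + K\right) + \left(-15953 + 3875\right) = \left(- \frac{27}{122 \cdot 10411} + 997\right) + \left(-15953 + 3875\right) = \left(\left(- \frac{27}{122}\right) \frac{1}{10411} + 997\right) - 12078 = \left(- \frac{27}{1270142} + 997\right) - 12078 = \frac{1266331547}{1270142} - 12078 = - \frac{14074443529}{1270142}$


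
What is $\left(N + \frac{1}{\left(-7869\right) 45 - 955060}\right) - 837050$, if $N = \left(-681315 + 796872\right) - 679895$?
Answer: $- \frac{1834648121021}{1309165} \approx -1.4014 \cdot 10^{6}$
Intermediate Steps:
$N = -564338$ ($N = 115557 - 679895 = -564338$)
$\left(N + \frac{1}{\left(-7869\right) 45 - 955060}\right) - 837050 = \left(-564338 + \frac{1}{\left(-7869\right) 45 - 955060}\right) - 837050 = \left(-564338 + \frac{1}{-354105 - 955060}\right) - 837050 = \left(-564338 + \frac{1}{-1309165}\right) - 837050 = \left(-564338 - \frac{1}{1309165}\right) - 837050 = - \frac{738811557771}{1309165} - 837050 = - \frac{1834648121021}{1309165}$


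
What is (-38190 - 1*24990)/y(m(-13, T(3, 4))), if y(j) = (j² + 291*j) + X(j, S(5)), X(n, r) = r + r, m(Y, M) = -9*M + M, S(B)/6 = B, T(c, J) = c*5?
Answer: 1053/341 ≈ 3.0880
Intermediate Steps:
T(c, J) = 5*c
S(B) = 6*B
m(Y, M) = -8*M
X(n, r) = 2*r
y(j) = 60 + j² + 291*j (y(j) = (j² + 291*j) + 2*(6*5) = (j² + 291*j) + 2*30 = (j² + 291*j) + 60 = 60 + j² + 291*j)
(-38190 - 1*24990)/y(m(-13, T(3, 4))) = (-38190 - 1*24990)/(60 + (-40*3)² + 291*(-40*3)) = (-38190 - 24990)/(60 + (-8*15)² + 291*(-8*15)) = -63180/(60 + (-120)² + 291*(-120)) = -63180/(60 + 14400 - 34920) = -63180/(-20460) = -63180*(-1/20460) = 1053/341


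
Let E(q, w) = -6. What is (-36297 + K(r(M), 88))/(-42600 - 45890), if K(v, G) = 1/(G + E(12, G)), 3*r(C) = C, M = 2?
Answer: 2976353/7256180 ≈ 0.41018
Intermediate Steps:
r(C) = C/3
K(v, G) = 1/(-6 + G) (K(v, G) = 1/(G - 6) = 1/(-6 + G))
(-36297 + K(r(M), 88))/(-42600 - 45890) = (-36297 + 1/(-6 + 88))/(-42600 - 45890) = (-36297 + 1/82)/(-88490) = (-36297 + 1/82)*(-1/88490) = -2976353/82*(-1/88490) = 2976353/7256180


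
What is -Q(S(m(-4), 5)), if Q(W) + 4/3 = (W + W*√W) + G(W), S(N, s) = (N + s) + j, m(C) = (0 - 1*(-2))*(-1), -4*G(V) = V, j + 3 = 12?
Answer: -23/3 - 24*√3 ≈ -49.236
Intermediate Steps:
j = 9 (j = -3 + 12 = 9)
G(V) = -V/4
m(C) = -2 (m(C) = (0 + 2)*(-1) = 2*(-1) = -2)
S(N, s) = 9 + N + s (S(N, s) = (N + s) + 9 = 9 + N + s)
Q(W) = -4/3 + W^(3/2) + 3*W/4 (Q(W) = -4/3 + ((W + W*√W) - W/4) = -4/3 + ((W + W^(3/2)) - W/4) = -4/3 + (W^(3/2) + 3*W/4) = -4/3 + W^(3/2) + 3*W/4)
-Q(S(m(-4), 5)) = -(-4/3 + (9 - 2 + 5)^(3/2) + 3*(9 - 2 + 5)/4) = -(-4/3 + 12^(3/2) + (¾)*12) = -(-4/3 + 24*√3 + 9) = -(23/3 + 24*√3) = -23/3 - 24*√3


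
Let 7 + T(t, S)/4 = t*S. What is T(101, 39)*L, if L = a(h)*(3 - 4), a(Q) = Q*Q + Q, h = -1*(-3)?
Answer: -188736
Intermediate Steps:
h = 3
a(Q) = Q + Q² (a(Q) = Q² + Q = Q + Q²)
L = -12 (L = (3*(1 + 3))*(3 - 4) = (3*4)*(-1) = 12*(-1) = -12)
T(t, S) = -28 + 4*S*t (T(t, S) = -28 + 4*(t*S) = -28 + 4*(S*t) = -28 + 4*S*t)
T(101, 39)*L = (-28 + 4*39*101)*(-12) = (-28 + 15756)*(-12) = 15728*(-12) = -188736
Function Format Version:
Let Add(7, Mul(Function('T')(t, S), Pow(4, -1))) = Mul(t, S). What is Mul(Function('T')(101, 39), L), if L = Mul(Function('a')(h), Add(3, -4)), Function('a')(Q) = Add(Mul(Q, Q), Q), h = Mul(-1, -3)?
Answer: -188736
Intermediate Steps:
h = 3
Function('a')(Q) = Add(Q, Pow(Q, 2)) (Function('a')(Q) = Add(Pow(Q, 2), Q) = Add(Q, Pow(Q, 2)))
L = -12 (L = Mul(Mul(3, Add(1, 3)), Add(3, -4)) = Mul(Mul(3, 4), -1) = Mul(12, -1) = -12)
Function('T')(t, S) = Add(-28, Mul(4, S, t)) (Function('T')(t, S) = Add(-28, Mul(4, Mul(t, S))) = Add(-28, Mul(4, Mul(S, t))) = Add(-28, Mul(4, S, t)))
Mul(Function('T')(101, 39), L) = Mul(Add(-28, Mul(4, 39, 101)), -12) = Mul(Add(-28, 15756), -12) = Mul(15728, -12) = -188736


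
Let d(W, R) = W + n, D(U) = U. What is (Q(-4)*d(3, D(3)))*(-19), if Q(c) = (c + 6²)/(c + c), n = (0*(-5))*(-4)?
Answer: 228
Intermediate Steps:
n = 0 (n = 0*(-4) = 0)
d(W, R) = W (d(W, R) = W + 0 = W)
Q(c) = (36 + c)/(2*c) (Q(c) = (c + 36)/((2*c)) = (36 + c)*(1/(2*c)) = (36 + c)/(2*c))
(Q(-4)*d(3, D(3)))*(-19) = (((½)*(36 - 4)/(-4))*3)*(-19) = (((½)*(-¼)*32)*3)*(-19) = -4*3*(-19) = -12*(-19) = 228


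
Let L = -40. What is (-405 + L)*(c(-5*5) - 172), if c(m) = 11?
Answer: 71645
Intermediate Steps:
(-405 + L)*(c(-5*5) - 172) = (-405 - 40)*(11 - 172) = -445*(-161) = 71645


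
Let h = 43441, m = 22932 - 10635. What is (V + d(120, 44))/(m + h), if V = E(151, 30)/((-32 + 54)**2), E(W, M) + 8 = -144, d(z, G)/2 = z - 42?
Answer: 9419/3372149 ≈ 0.0027932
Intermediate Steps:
d(z, G) = -84 + 2*z (d(z, G) = 2*(z - 42) = 2*(-42 + z) = -84 + 2*z)
E(W, M) = -152 (E(W, M) = -8 - 144 = -152)
m = 12297
V = -38/121 (V = -152/(-32 + 54)**2 = -152/(22**2) = -152/484 = -152*1/484 = -38/121 ≈ -0.31405)
(V + d(120, 44))/(m + h) = (-38/121 + (-84 + 2*120))/(12297 + 43441) = (-38/121 + (-84 + 240))/55738 = (-38/121 + 156)*(1/55738) = (18838/121)*(1/55738) = 9419/3372149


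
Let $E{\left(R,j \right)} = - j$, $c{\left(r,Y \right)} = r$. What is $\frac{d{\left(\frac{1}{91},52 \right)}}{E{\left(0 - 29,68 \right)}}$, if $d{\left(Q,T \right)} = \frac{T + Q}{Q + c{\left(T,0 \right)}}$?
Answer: $- \frac{1}{68} \approx -0.014706$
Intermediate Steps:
$d{\left(Q,T \right)} = 1$ ($d{\left(Q,T \right)} = \frac{T + Q}{Q + T} = \frac{Q + T}{Q + T} = 1$)
$\frac{d{\left(\frac{1}{91},52 \right)}}{E{\left(0 - 29,68 \right)}} = 1 \frac{1}{\left(-1\right) 68} = 1 \frac{1}{-68} = 1 \left(- \frac{1}{68}\right) = - \frac{1}{68}$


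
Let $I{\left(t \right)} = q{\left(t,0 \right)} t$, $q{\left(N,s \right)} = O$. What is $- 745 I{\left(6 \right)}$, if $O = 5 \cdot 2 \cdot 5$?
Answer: $-223500$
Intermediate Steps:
$O = 50$ ($O = 10 \cdot 5 = 50$)
$q{\left(N,s \right)} = 50$
$I{\left(t \right)} = 50 t$
$- 745 I{\left(6 \right)} = - 745 \cdot 50 \cdot 6 = \left(-745\right) 300 = -223500$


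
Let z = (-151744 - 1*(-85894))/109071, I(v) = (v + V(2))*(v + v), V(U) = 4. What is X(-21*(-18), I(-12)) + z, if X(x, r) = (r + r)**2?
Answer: 5361035842/36357 ≈ 1.4746e+5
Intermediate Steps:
I(v) = 2*v*(4 + v) (I(v) = (v + 4)*(v + v) = (4 + v)*(2*v) = 2*v*(4 + v))
X(x, r) = 4*r**2 (X(x, r) = (2*r)**2 = 4*r**2)
z = -21950/36357 (z = (-151744 + 85894)*(1/109071) = -65850*1/109071 = -21950/36357 ≈ -0.60373)
X(-21*(-18), I(-12)) + z = 4*(2*(-12)*(4 - 12))**2 - 21950/36357 = 4*(2*(-12)*(-8))**2 - 21950/36357 = 4*192**2 - 21950/36357 = 4*36864 - 21950/36357 = 147456 - 21950/36357 = 5361035842/36357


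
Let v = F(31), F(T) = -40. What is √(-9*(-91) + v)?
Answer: √779 ≈ 27.911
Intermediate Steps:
v = -40
√(-9*(-91) + v) = √(-9*(-91) - 40) = √(819 - 40) = √779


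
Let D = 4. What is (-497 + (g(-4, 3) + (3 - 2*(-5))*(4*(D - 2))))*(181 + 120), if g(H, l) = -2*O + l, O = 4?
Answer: -119798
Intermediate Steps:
g(H, l) = -8 + l (g(H, l) = -2*4 + l = -8 + l)
(-497 + (g(-4, 3) + (3 - 2*(-5))*(4*(D - 2))))*(181 + 120) = (-497 + ((-8 + 3) + (3 - 2*(-5))*(4*(4 - 2))))*(181 + 120) = (-497 + (-5 + (3 + 10)*(4*2)))*301 = (-497 + (-5 + 13*8))*301 = (-497 + (-5 + 104))*301 = (-497 + 99)*301 = -398*301 = -119798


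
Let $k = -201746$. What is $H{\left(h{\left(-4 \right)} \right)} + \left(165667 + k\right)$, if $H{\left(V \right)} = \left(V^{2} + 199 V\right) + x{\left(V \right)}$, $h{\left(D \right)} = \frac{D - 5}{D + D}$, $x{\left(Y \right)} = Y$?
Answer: $- \frac{2294575}{64} \approx -35853.0$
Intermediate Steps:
$h{\left(D \right)} = \frac{-5 + D}{2 D}$
$H{\left(V \right)} = V^{2} + 200 V$ ($H{\left(V \right)} = \left(V^{2} + 199 V\right) + V = V^{2} + 200 V$)
$H{\left(h{\left(-4 \right)} \right)} + \left(165667 + k\right) = \frac{-5 - 4}{2 \left(-4\right)} \left(200 + \frac{-5 - 4}{2 \left(-4\right)}\right) + \left(165667 - 201746\right) = \frac{1}{2} \left(- \frac{1}{4}\right) \left(-9\right) \left(200 + \frac{1}{2} \left(- \frac{1}{4}\right) \left(-9\right)\right) - 36079 = \frac{9 \left(200 + \frac{9}{8}\right)}{8} - 36079 = \frac{9}{8} \cdot \frac{1609}{8} - 36079 = \frac{14481}{64} - 36079 = - \frac{2294575}{64}$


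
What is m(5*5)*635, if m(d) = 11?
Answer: 6985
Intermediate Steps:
m(5*5)*635 = 11*635 = 6985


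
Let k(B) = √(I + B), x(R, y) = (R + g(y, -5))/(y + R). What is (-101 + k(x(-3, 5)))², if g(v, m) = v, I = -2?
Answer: (101 - I)² ≈ 10200.0 - 202.0*I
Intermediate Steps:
x(R, y) = 1 (x(R, y) = (R + y)/(y + R) = (R + y)/(R + y) = 1)
k(B) = √(-2 + B)
(-101 + k(x(-3, 5)))² = (-101 + √(-2 + 1))² = (-101 + √(-1))² = (-101 + I)²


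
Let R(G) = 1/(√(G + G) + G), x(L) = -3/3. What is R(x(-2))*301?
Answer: -301/3 - 301*I*√2/3 ≈ -100.33 - 141.89*I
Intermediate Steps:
x(L) = -1 (x(L) = -3*⅓ = -1)
R(G) = 1/(G + √2*√G) (R(G) = 1/(√(2*G) + G) = 1/(√2*√G + G) = 1/(G + √2*√G))
R(x(-2))*301 = 301/(-1 + √2*√(-1)) = 301/(-1 + √2*I) = 301/(-1 + I*√2)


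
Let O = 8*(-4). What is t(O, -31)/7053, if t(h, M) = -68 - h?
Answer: -12/2351 ≈ -0.0051042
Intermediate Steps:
O = -32
t(O, -31)/7053 = (-68 - 1*(-32))/7053 = (-68 + 32)*(1/7053) = -36*1/7053 = -12/2351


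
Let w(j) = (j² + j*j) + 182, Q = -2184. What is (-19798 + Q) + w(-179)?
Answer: 42282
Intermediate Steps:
w(j) = 182 + 2*j² (w(j) = (j² + j²) + 182 = 2*j² + 182 = 182 + 2*j²)
(-19798 + Q) + w(-179) = (-19798 - 2184) + (182 + 2*(-179)²) = -21982 + (182 + 2*32041) = -21982 + (182 + 64082) = -21982 + 64264 = 42282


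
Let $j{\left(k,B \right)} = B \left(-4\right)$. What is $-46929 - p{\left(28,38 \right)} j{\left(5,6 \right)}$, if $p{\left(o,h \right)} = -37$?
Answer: $-47817$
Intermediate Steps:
$j{\left(k,B \right)} = - 4 B$
$-46929 - p{\left(28,38 \right)} j{\left(5,6 \right)} = -46929 - - 37 \left(\left(-4\right) 6\right) = -46929 - \left(-37\right) \left(-24\right) = -46929 - 888 = -47817$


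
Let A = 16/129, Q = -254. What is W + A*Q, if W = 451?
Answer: 54115/129 ≈ 419.50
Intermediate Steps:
A = 16/129 (A = 16*(1/129) = 16/129 ≈ 0.12403)
W + A*Q = 451 + (16/129)*(-254) = 451 - 4064/129 = 54115/129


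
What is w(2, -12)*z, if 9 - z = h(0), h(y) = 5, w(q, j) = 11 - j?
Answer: 92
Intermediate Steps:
z = 4 (z = 9 - 1*5 = 9 - 5 = 4)
w(2, -12)*z = (11 - 1*(-12))*4 = (11 + 12)*4 = 23*4 = 92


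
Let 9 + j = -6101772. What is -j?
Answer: 6101781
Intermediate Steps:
j = -6101781 (j = -9 - 6101772 = -6101781)
-j = -1*(-6101781) = 6101781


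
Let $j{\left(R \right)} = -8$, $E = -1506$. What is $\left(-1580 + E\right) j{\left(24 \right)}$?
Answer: $24688$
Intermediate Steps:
$\left(-1580 + E\right) j{\left(24 \right)} = \left(-1580 - 1506\right) \left(-8\right) = \left(-3086\right) \left(-8\right) = 24688$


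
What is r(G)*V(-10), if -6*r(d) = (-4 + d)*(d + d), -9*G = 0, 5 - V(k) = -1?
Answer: 0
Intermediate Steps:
V(k) = 6 (V(k) = 5 - 1*(-1) = 5 + 1 = 6)
G = 0 (G = -⅑*0 = 0)
r(d) = -d*(-4 + d)/3 (r(d) = -(-4 + d)*(d + d)/6 = -(-4 + d)*2*d/6 = -d*(-4 + d)/3)
r(G)*V(-10) = ((⅓)*0*(4 - 1*0))*6 = ((⅓)*0*(4 + 0))*6 = ((⅓)*0*4)*6 = 0*6 = 0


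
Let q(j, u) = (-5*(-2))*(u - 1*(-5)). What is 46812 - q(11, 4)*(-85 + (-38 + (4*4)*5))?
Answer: 50682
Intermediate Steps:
q(j, u) = 50 + 10*u (q(j, u) = 10*(u + 5) = 10*(5 + u) = 50 + 10*u)
46812 - q(11, 4)*(-85 + (-38 + (4*4)*5)) = 46812 - (50 + 10*4)*(-85 + (-38 + (4*4)*5)) = 46812 - (50 + 40)*(-85 + (-38 + 16*5)) = 46812 - 90*(-85 + (-38 + 80)) = 46812 - 90*(-85 + 42) = 46812 - 90*(-43) = 46812 - 1*(-3870) = 46812 + 3870 = 50682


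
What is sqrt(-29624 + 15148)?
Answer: 2*I*sqrt(3619) ≈ 120.32*I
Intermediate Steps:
sqrt(-29624 + 15148) = sqrt(-14476) = 2*I*sqrt(3619)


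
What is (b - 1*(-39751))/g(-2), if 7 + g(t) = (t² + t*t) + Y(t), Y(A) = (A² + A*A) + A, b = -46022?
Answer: -6271/7 ≈ -895.86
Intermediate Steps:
Y(A) = A + 2*A² (Y(A) = (A² + A²) + A = 2*A² + A = A + 2*A²)
g(t) = -7 + 2*t² + t*(1 + 2*t) (g(t) = -7 + ((t² + t*t) + t*(1 + 2*t)) = -7 + ((t² + t²) + t*(1 + 2*t)) = -7 + (2*t² + t*(1 + 2*t)) = -7 + 2*t² + t*(1 + 2*t))
(b - 1*(-39751))/g(-2) = (-46022 - 1*(-39751))/(-7 - 2 + 4*(-2)²) = (-46022 + 39751)/(-7 - 2 + 4*4) = -6271/(-7 - 2 + 16) = -6271/7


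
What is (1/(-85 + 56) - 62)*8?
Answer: -14392/29 ≈ -496.28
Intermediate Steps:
(1/(-85 + 56) - 62)*8 = (1/(-29) - 62)*8 = (-1/29 - 62)*8 = -1799/29*8 = -14392/29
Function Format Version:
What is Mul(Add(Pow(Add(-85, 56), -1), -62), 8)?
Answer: Rational(-14392, 29) ≈ -496.28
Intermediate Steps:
Mul(Add(Pow(Add(-85, 56), -1), -62), 8) = Mul(Add(Pow(-29, -1), -62), 8) = Mul(Add(Rational(-1, 29), -62), 8) = Mul(Rational(-1799, 29), 8) = Rational(-14392, 29)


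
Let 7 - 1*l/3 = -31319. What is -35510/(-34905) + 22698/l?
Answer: 45882583/36447801 ≈ 1.2589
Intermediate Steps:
l = 93978 (l = 21 - 3*(-31319) = 21 + 93957 = 93978)
-35510/(-34905) + 22698/l = -35510/(-34905) + 22698/93978 = -35510*(-1/34905) + 22698*(1/93978) = 7102/6981 + 1261/5221 = 45882583/36447801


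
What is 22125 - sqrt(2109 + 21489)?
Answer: 22125 - 3*sqrt(2622) ≈ 21971.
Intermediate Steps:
22125 - sqrt(2109 + 21489) = 22125 - sqrt(23598) = 22125 - 3*sqrt(2622)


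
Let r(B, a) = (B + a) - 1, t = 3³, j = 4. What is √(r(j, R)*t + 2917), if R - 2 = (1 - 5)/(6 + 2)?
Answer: √12154/2 ≈ 55.123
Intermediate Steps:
t = 27
R = 3/2 (R = 2 + (1 - 5)/(6 + 2) = 2 - 4/8 = 2 - 4*⅛ = 2 - ½ = 3/2 ≈ 1.5000)
r(B, a) = -1 + B + a
√(r(j, R)*t + 2917) = √((-1 + 4 + 3/2)*27 + 2917) = √((9/2)*27 + 2917) = √(243/2 + 2917) = √(6077/2) = √12154/2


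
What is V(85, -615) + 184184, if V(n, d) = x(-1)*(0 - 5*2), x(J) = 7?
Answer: 184114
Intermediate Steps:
V(n, d) = -70 (V(n, d) = 7*(0 - 5*2) = 7*(0 - 10) = 7*(-10) = -70)
V(85, -615) + 184184 = -70 + 184184 = 184114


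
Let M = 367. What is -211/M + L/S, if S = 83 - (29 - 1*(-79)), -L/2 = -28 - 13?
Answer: -35369/9175 ≈ -3.8549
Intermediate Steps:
L = 82 (L = -2*(-28 - 13) = -2*(-41) = 82)
S = -25 (S = 83 - (29 + 79) = 83 - 1*108 = 83 - 108 = -25)
-211/M + L/S = -211/367 + 82/(-25) = -211*1/367 + 82*(-1/25) = -211/367 - 82/25 = -35369/9175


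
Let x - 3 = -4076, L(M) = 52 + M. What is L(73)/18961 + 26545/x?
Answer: -502810620/77228153 ≈ -6.5107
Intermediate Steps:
x = -4073 (x = 3 - 4076 = -4073)
L(73)/18961 + 26545/x = (52 + 73)/18961 + 26545/(-4073) = 125*(1/18961) + 26545*(-1/4073) = 125/18961 - 26545/4073 = -502810620/77228153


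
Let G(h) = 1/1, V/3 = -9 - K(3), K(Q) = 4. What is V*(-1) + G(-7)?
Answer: 40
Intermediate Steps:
V = -39 (V = 3*(-9 - 1*4) = 3*(-9 - 4) = 3*(-13) = -39)
G(h) = 1
V*(-1) + G(-7) = -39*(-1) + 1 = 39 + 1 = 40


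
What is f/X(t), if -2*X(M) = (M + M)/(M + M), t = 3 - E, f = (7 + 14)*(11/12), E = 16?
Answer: -77/2 ≈ -38.500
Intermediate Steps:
f = 77/4 (f = 21*(11*(1/12)) = 21*(11/12) = 77/4 ≈ 19.250)
t = -13 (t = 3 - 1*16 = 3 - 16 = -13)
X(M) = -1/2 (X(M) = -(M + M)/(2*(M + M)) = -2*M/(2*(2*M)) = -2*M*1/(2*M)/2 = -1/2*1 = -1/2)
f/X(t) = 77/(4*(-1/2)) = (77/4)*(-2) = -77/2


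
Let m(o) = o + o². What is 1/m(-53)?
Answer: 1/2756 ≈ 0.00036284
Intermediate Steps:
1/m(-53) = 1/(-53*(1 - 53)) = 1/(-53*(-52)) = 1/2756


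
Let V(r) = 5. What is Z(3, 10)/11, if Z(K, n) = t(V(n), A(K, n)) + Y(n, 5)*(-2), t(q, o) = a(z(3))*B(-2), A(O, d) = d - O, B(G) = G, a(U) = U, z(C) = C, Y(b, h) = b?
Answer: -26/11 ≈ -2.3636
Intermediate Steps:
t(q, o) = -6 (t(q, o) = 3*(-2) = -6)
Z(K, n) = -6 - 2*n (Z(K, n) = -6 + n*(-2) = -6 - 2*n)
Z(3, 10)/11 = (-6 - 2*10)/11 = (-6 - 20)/11 = (1/11)*(-26) = -26/11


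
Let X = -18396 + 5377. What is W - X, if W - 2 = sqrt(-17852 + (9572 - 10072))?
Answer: 13021 + 4*I*sqrt(1147) ≈ 13021.0 + 135.47*I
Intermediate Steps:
X = -13019
W = 2 + 4*I*sqrt(1147) (W = 2 + sqrt(-17852 + (9572 - 10072)) = 2 + sqrt(-17852 - 500) = 2 + sqrt(-18352) = 2 + 4*I*sqrt(1147) ≈ 2.0 + 135.47*I)
W - X = (2 + 4*I*sqrt(1147)) - 1*(-13019) = (2 + 4*I*sqrt(1147)) + 13019 = 13021 + 4*I*sqrt(1147)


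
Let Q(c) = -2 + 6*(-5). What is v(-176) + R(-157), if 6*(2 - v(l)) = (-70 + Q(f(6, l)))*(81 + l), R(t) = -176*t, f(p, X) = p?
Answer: 26019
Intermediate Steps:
Q(c) = -32 (Q(c) = -2 - 30 = -32)
v(l) = 1379 + 17*l (v(l) = 2 - (-70 - 32)*(81 + l)/6 = 2 - (-17)*(81 + l) = 2 - (-8262 - 102*l)/6 = 2 + (1377 + 17*l) = 1379 + 17*l)
v(-176) + R(-157) = (1379 + 17*(-176)) - 176*(-157) = (1379 - 2992) + 27632 = -1613 + 27632 = 26019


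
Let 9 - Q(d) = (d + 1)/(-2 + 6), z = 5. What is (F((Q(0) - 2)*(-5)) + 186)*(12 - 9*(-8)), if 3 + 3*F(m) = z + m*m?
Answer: 190295/4 ≈ 47574.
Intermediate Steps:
Q(d) = 35/4 - d/4 (Q(d) = 9 - (d + 1)/(-2 + 6) = 9 - (1 + d)/4 = 9 - (1/4 + d/4) = 9 + (-1/4 - d/4) = 35/4 - d/4)
F(m) = 2/3 + m**2/3 (F(m) = -1 + (5 + m*m)/3 = -1 + (5 + m**2)/3 = -1 + (5/3 + m**2/3) = 2/3 + m**2/3)
(F((Q(0) - 2)*(-5)) + 186)*(12 - 9*(-8)) = ((2/3 + (((35/4 - 1/4*0) - 2)*(-5))**2/3) + 186)*(12 - 9*(-8)) = ((2/3 + (((35/4 + 0) - 2)*(-5))**2/3) + 186)*(12 + 72) = ((2/3 + ((35/4 - 2)*(-5))**2/3) + 186)*84 = ((2/3 + ((27/4)*(-5))**2/3) + 186)*84 = ((2/3 + (-135/4)**2/3) + 186)*84 = ((2/3 + (1/3)*(18225/16)) + 186)*84 = ((2/3 + 6075/16) + 186)*84 = (18257/48 + 186)*84 = (27185/48)*84 = 190295/4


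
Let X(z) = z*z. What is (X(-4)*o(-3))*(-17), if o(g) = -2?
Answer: 544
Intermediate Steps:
X(z) = z**2
(X(-4)*o(-3))*(-17) = ((-4)**2*(-2))*(-17) = (16*(-2))*(-17) = -32*(-17) = 544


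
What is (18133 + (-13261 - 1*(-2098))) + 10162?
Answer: 17132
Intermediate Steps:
(18133 + (-13261 - 1*(-2098))) + 10162 = (18133 + (-13261 + 2098)) + 10162 = (18133 - 11163) + 10162 = 6970 + 10162 = 17132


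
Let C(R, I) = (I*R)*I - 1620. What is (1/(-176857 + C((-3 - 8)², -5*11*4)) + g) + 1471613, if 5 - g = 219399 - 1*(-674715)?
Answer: 3279023244193/5677923 ≈ 5.7750e+5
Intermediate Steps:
C(R, I) = -1620 + R*I² (C(R, I) = R*I² - 1620 = -1620 + R*I²)
g = -894109 (g = 5 - (219399 - 1*(-674715)) = 5 - (219399 + 674715) = 5 - 1*894114 = 5 - 894114 = -894109)
(1/(-176857 + C((-3 - 8)², -5*11*4)) + g) + 1471613 = (1/(-176857 + (-1620 + (-3 - 8)²*(-5*11*4)²)) - 894109) + 1471613 = (1/(-176857 + (-1620 + (-11)²*(-55*4)²)) - 894109) + 1471613 = (1/(-176857 + (-1620 + 121*(-220)²)) - 894109) + 1471613 = (1/(-176857 + (-1620 + 121*48400)) - 894109) + 1471613 = (1/(-176857 + (-1620 + 5856400)) - 894109) + 1471613 = (1/(-176857 + 5854780) - 894109) + 1471613 = (1/5677923 - 894109) + 1471613 = -5076682055606/5677923 + 1471613 = 3279023244193/5677923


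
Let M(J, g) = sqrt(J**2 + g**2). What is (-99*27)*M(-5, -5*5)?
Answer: -13365*sqrt(26) ≈ -68148.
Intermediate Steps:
(-99*27)*M(-5, -5*5) = (-99*27)*sqrt((-5)**2 + (-5*5)**2) = -2673*sqrt(25 + (-25)**2) = -2673*sqrt(25 + 625) = -13365*sqrt(26)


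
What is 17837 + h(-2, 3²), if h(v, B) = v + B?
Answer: 17844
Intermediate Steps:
h(v, B) = B + v
17837 + h(-2, 3²) = 17837 + (3² - 2) = 17837 + (9 - 2) = 17837 + 7 = 17844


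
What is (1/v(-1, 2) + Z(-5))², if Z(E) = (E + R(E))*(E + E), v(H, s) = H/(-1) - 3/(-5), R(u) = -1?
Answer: 235225/64 ≈ 3675.4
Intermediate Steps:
v(H, s) = ⅗ - H (v(H, s) = H*(-1) - 3*(-⅕) = -H + ⅗ = ⅗ - H)
Z(E) = 2*E*(-1 + E) (Z(E) = (E - 1)*(E + E) = (-1 + E)*(2*E) = 2*E*(-1 + E))
(1/v(-1, 2) + Z(-5))² = (1/(⅗ - 1*(-1)) + 2*(-5)*(-1 - 5))² = (1/(⅗ + 1) + 2*(-5)*(-6))² = (1/(8/5) + 60)² = (5/8 + 60)² = (485/8)² = 235225/64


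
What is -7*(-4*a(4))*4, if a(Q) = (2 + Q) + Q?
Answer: 1120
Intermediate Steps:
a(Q) = 2 + 2*Q
-7*(-4*a(4))*4 = -7*(-4*(2 + 2*4))*4 = -7*(-4*(2 + 8))*4 = -7*(-4*10)*4 = -(-280)*4 = -7*(-160) = 1120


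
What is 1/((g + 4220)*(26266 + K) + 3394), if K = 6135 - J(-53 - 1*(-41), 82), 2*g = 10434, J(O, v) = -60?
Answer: 1/306337851 ≈ 3.2644e-9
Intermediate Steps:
g = 5217 (g = (1/2)*10434 = 5217)
K = 6195 (K = 6135 - 1*(-60) = 6135 + 60 = 6195)
1/((g + 4220)*(26266 + K) + 3394) = 1/((5217 + 4220)*(26266 + 6195) + 3394) = 1/(9437*32461 + 3394) = 1/(306334457 + 3394) = 1/306337851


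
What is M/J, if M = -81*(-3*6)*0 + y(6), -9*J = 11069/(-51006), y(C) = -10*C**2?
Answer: -165259440/11069 ≈ -14930.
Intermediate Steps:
J = 11069/459054 (J = -11069/(9*(-51006)) = -11069*(-1)/(9*51006) = -1/9*(-11069/51006) = 11069/459054 ≈ 0.024113)
M = -360 (M = -81*(-3*6)*0 - 10*6**2 = -(-1458)*0 - 10*36 = -81*0 - 360 = 0 - 360 = -360)
M/J = -360/11069/459054 = -360*459054/11069 = -165259440/11069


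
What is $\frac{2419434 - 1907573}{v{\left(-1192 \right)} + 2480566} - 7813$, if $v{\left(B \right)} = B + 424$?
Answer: $- \frac{19374149913}{2479798} \approx -7812.8$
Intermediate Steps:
$v{\left(B \right)} = 424 + B$
$\frac{2419434 - 1907573}{v{\left(-1192 \right)} + 2480566} - 7813 = \frac{2419434 - 1907573}{\left(424 - 1192\right) + 2480566} - 7813 = \frac{511861}{-768 + 2480566} - 7813 = \frac{511861}{2479798} - 7813 = - \frac{19374149913}{2479798}$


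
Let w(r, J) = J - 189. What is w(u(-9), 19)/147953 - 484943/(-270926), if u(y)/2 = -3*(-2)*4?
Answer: 71702714259/40084314478 ≈ 1.7888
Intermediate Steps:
u(y) = 48 (u(y) = 2*(-3*(-2)*4) = 2*(6*4) = 2*24 = 48)
w(r, J) = -189 + J
w(u(-9), 19)/147953 - 484943/(-270926) = (-189 + 19)/147953 - 484943/(-270926) = -170*1/147953 - 484943*(-1/270926) = -170/147953 + 484943/270926 = 71702714259/40084314478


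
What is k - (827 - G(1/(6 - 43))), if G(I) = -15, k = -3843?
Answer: -4685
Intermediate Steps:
k - (827 - G(1/(6 - 43))) = -3843 - (827 - 1*(-15)) = -3843 - (827 + 15) = -3843 - 1*842 = -3843 - 842 = -4685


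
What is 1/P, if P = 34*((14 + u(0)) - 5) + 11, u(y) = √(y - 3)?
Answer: 317/103957 - 34*I*√3/103957 ≈ 0.0030493 - 0.00056648*I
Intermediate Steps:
u(y) = √(-3 + y)
P = 317 + 34*I*√3 (P = 34*((14 + √(-3 + 0)) - 5) + 11 = 34*((14 + √(-3)) - 5) + 11 = 34*((14 + I*√3) - 5) + 11 = 34*(9 + I*√3) + 11 = (306 + 34*I*√3) + 11 = 317 + 34*I*√3 ≈ 317.0 + 58.89*I)
1/P = 1/(317 + 34*I*√3)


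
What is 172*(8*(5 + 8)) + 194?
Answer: 18082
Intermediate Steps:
172*(8*(5 + 8)) + 194 = 172*(8*13) + 194 = 172*104 + 194 = 17888 + 194 = 18082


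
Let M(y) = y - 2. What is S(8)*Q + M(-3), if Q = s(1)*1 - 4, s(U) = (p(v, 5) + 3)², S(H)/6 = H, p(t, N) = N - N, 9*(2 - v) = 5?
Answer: 235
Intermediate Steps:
v = 13/9 (v = 2 - ⅑*5 = 2 - 5/9 = 13/9 ≈ 1.4444)
p(t, N) = 0
M(y) = -2 + y
S(H) = 6*H
s(U) = 9 (s(U) = (0 + 3)² = 3² = 9)
Q = 5 (Q = 9*1 - 4 = 9 - 4 = 5)
S(8)*Q + M(-3) = (6*8)*5 + (-2 - 3) = 48*5 - 5 = 240 - 5 = 235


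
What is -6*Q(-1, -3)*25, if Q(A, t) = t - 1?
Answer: 600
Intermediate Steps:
Q(A, t) = -1 + t
-6*Q(-1, -3)*25 = -6*(-1 - 3)*25 = -6*(-4)*25 = 24*25 = 600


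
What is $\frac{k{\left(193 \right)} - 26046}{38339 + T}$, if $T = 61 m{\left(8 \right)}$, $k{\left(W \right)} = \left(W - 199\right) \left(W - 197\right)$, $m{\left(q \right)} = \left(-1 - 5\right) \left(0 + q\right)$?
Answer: $- \frac{26022}{35411} \approx -0.73486$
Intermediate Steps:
$m{\left(q \right)} = - 6 q$
$k{\left(W \right)} = \left(-199 + W\right) \left(-197 + W\right)$
$T = -2928$ ($T = 61 \left(\left(-6\right) 8\right) = 61 \left(-48\right) = -2928$)
$\frac{k{\left(193 \right)} - 26046}{38339 + T} = \frac{\left(39203 + 193^{2} - 76428\right) - 26046}{38339 - 2928} = \frac{\left(39203 + 37249 - 76428\right) - 26046}{35411} = \left(24 - 26046\right) \frac{1}{35411} = \left(-26022\right) \frac{1}{35411} = - \frac{26022}{35411}$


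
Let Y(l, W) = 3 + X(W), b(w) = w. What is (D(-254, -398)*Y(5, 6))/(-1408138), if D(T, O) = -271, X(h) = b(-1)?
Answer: 271/704069 ≈ 0.00038491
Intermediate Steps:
X(h) = -1
Y(l, W) = 2 (Y(l, W) = 3 - 1 = 2)
(D(-254, -398)*Y(5, 6))/(-1408138) = -271*2/(-1408138) = -542*(-1/1408138) = 271/704069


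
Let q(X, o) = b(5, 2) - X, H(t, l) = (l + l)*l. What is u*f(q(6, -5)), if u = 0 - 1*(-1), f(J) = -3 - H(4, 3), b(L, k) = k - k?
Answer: -21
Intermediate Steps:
b(L, k) = 0
H(t, l) = 2*l² (H(t, l) = (2*l)*l = 2*l²)
q(X, o) = -X (q(X, o) = 0 - X = -X)
f(J) = -21 (f(J) = -3 - 2*3² = -3 - 2*9 = -3 - 1*18 = -3 - 18 = -21)
u = 1 (u = 0 + 1 = 1)
u*f(q(6, -5)) = 1*(-21) = -21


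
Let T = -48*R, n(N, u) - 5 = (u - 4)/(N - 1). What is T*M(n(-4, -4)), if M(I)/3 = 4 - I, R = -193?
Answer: -361296/5 ≈ -72259.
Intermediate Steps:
n(N, u) = 5 + (-4 + u)/(-1 + N) (n(N, u) = 5 + (u - 4)/(N - 1) = 5 + (-4 + u)/(-1 + N))
T = 9264 (T = -48*(-193) = 9264)
M(I) = 12 - 3*I (M(I) = 3*(4 - I) = 12 - 3*I)
T*M(n(-4, -4)) = 9264*(12 - 3*(-9 - 4 + 5*(-4))/(-1 - 4)) = 9264*(12 - 3*(-9 - 4 - 20)/(-5)) = 9264*(12 - (-3)*(-33)/5) = 9264*(12 - 3*33/5) = 9264*(12 - 99/5) = 9264*(-39/5) = -361296/5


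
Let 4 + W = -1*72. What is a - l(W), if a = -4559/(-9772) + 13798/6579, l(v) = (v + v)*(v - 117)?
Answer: -1885846260251/64289988 ≈ -29333.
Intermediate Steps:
W = -76 (W = -4 - 1*72 = -4 - 72 = -76)
l(v) = 2*v*(-117 + v) (l(v) = (2*v)*(-117 + v) = 2*v*(-117 + v))
a = 164827717/64289988 (a = -4559*(-1/9772) + 13798*(1/6579) = 4559/9772 + 13798/6579 = 164827717/64289988 ≈ 2.5638)
a - l(W) = 164827717/64289988 - 2*(-76)*(-117 - 76) = 164827717/64289988 - 2*(-76)*(-193) = 164827717/64289988 - 1*29336 = 164827717/64289988 - 29336 = -1885846260251/64289988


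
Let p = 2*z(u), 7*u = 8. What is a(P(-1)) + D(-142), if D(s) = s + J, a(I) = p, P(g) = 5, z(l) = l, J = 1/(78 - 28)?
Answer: -48893/350 ≈ -139.69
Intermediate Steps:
u = 8/7 (u = (⅐)*8 = 8/7 ≈ 1.1429)
J = 1/50 ≈ 0.020000
p = 16/7 (p = 2*(8/7) = 16/7 ≈ 2.2857)
a(I) = 16/7
D(s) = 1/50 + s (D(s) = s + 1/50 = 1/50 + s)
a(P(-1)) + D(-142) = 16/7 + (1/50 - 142) = 16/7 - 7099/50 = -48893/350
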